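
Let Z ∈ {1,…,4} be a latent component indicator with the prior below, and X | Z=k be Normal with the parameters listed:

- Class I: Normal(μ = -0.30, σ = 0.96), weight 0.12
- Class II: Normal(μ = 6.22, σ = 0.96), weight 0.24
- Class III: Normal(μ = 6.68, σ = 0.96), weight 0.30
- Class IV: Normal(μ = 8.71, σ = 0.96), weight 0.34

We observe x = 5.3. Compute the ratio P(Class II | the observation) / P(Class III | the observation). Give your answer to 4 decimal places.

Posterior odds = (w_i f_i(x)) / (w_j f_j(x)); the normalising sum cancels.
Evaluate each component's likelihood at the observed value:
  f_I = (1/(0.96·√(2π)))·exp(−(5.3−-0.30)²/(2·0.96²)) = 0.415565·exp(-17.01389) = 1.69668e-08
  f_II = (1/(0.96·√(2π)))·exp(−(5.3−6.22)²/(2·0.96²)) = 0.415565·exp(-0.45920) = 0.262549
  f_III = (1/(0.96·√(2π)))·exp(−(5.3−6.68)²/(2·0.96²)) = 0.415565·exp(-1.03320) = 0.147885
  f_IV = (1/(0.96·√(2π)))·exp(−(5.3−8.71)²/(2·0.96²)) = 0.415565·exp(-6.30865) = 0.000756533
0.0630117 / 0.0443655 ≈ 1.4203

1.4203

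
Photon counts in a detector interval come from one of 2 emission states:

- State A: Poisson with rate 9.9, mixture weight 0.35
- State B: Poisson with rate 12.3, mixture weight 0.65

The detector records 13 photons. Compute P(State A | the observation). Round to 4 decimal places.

0.2610

P(component k | x) = π_k·f_k(x) / marginal(x), where marginal(x) = Σ_j π_j·f_j(x).
Poisson probabilities:
  L_A = e^(−9.9)·9.9^13/13! = 0.0707069
  L_B = e^(−12.3)·12.3^13/13! = 0.107811
Multiply by the mixture weights:
  π_A·L_A = 0.35 × 0.0707069 = 0.0247474
  π_B·L_B = 0.65 × 0.107811 = 0.0700773
Evidence: 0.0247474 + 0.0700773 = 0.0948247
P(State A | the observation) = 0.0247474 / 0.0948247 ≈ 0.2610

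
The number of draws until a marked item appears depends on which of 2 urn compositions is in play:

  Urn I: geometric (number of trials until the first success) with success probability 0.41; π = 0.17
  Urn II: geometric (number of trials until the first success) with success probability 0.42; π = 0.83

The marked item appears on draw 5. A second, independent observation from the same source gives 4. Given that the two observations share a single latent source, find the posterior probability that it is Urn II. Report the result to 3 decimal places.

Apply Bayes' rule: the posterior for each component is proportional to its prior times its likelihood at x.
Since both observations come from the same component, the likelihood for component k is f_k(x₁)·f_k(x₂).
  p_I = [0.0496812] × [0.0842054] = 0.00418342
  p_II = [0.0475293] × [0.081947] = 0.00389488
Prior × likelihood for each component:
  w_I·p_I = 0.17 × 0.00418342 = 0.000711182
  w_II·p_II = 0.83 × 0.00389488 = 0.00323275
Normaliser: 0.000711182 + 0.00323275 = 0.00394394
Responsibility of Urn II: 0.00323275 / 0.00394394 ≈ 0.820

0.820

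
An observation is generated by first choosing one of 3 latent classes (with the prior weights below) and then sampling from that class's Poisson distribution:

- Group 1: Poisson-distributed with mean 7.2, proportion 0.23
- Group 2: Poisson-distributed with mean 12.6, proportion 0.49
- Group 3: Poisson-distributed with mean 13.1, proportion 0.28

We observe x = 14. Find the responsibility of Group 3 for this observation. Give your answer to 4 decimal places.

0.3647

By Bayes' theorem, P(k | x) = P(Z=k) f_k(x) / Σ_j P(Z=j) f_j(x).
Poisson probabilities:
  L_1 = e^(−7.2)·7.2^14/14! = 0.00861641
  L_2 = e^(−12.6)·12.6^14/14! = 0.0983261
  L_3 = e^(−13.1)·13.1^14/14! = 0.102833
Weight by the priors:
  P(Z=1)·L_1 = 0.23 × 0.00861641 = 0.00198177
  P(Z=2)·L_2 = 0.49 × 0.0983261 = 0.0481798
  P(Z=3)·L_3 = 0.28 × 0.102833 = 0.0287932
Marginal: 0.00198177 + 0.0481798 + 0.0287932 = 0.0789548
So the posterior for Group 3 is 0.0287932 / 0.0789548 ≈ 0.3647.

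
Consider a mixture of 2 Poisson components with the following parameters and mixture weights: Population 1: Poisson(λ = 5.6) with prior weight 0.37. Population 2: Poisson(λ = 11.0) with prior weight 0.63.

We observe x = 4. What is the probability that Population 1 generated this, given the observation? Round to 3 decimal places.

Apply Bayes' rule: the posterior for each component is proportional to its prior times its likelihood at x.
Evaluate each component's likelihood at the observed value:
  L_1 = e^(−5.6)·5.6^4/4! = 0.151528
  L_2 = e^(−11.0)·11.0^4/4! = 0.0101887
Prior × likelihood for each component:
  w_1·L_1 = 0.37 × 0.151528 = 0.0560652
  w_2·L_2 = 0.63 × 0.0101887 = 0.0064189
Evidence: 0.0560652 + 0.0064189 = 0.0624841
P(Population 1 | x) = 0.0560652 / 0.0624841 ≈ 0.897

0.897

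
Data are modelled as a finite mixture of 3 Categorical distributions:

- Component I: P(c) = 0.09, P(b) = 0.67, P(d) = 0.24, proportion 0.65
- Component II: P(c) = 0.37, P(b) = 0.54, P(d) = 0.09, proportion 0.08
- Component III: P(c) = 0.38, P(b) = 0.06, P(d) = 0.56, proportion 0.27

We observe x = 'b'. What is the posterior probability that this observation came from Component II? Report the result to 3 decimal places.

P(component k | x) = w_k·f_k(x) / marginal(x), where marginal(x) = Σ_j w_j·f_j(x).
Categorical probabilities:
  f_I = P(b | comp) = 0.67
  f_II = P(b | comp) = 0.54
  f_III = P(b | comp) = 0.06
Prior × likelihood for each component:
  w_I·f_I = 0.65 × 0.67 = 0.4355
  w_II·f_II = 0.08 × 0.54 = 0.0432
  w_III·f_III = 0.27 × 0.06 = 0.0162
Marginal: 0.4355 + 0.0432 + 0.0162 = 0.4949
Responsibility of Component II: 0.0432 / 0.4949 ≈ 0.087

0.087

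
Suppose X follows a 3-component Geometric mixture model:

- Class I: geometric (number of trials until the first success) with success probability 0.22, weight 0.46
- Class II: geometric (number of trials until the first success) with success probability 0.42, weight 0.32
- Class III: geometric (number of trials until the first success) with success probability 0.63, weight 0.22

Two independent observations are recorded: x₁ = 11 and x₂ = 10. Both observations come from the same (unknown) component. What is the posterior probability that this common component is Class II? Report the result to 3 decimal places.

0.009

P(component k | x) = P(Z=k)·f_k(x) / marginal(x), where marginal(x) = Σ_j P(Z=j)·f_j(x).
Since both observations come from the same component, the likelihood for component k is f_k(x₁)·f_k(x₂).
  L_I = [0.0183387] × [0.0235112] = 0.000431164
  L_II = [0.00180938] × [0.00311962] = 5.64456e-06
  L_III = [3.02941e-05] × [8.18759e-05] = 2.48036e-09
Prior × likelihood for each component:
  P(Z=I)·L_I = 0.46 × 0.000431164 = 0.000198336
  P(Z=II)·L_II = 0.32 × 5.64456e-06 = 1.80626e-06
  P(Z=III)·L_III = 0.22 × 2.48036e-09 = 5.45678e-10
Normaliser: 0.000198336 + 1.80626e-06 + 5.45678e-10 = 0.000200142
Responsibility of Class II: 1.80626e-06 / 0.000200142 ≈ 0.009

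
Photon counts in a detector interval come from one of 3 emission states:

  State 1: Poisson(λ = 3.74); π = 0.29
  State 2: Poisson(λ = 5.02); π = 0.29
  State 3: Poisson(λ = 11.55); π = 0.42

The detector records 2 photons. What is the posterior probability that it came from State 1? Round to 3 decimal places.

Posterior ∝ prior × likelihood, so P(k | x) ∝ P(Z=k) f_k(x); normalise over all components.
Evaluate each component's likelihood at the observed value:
  f_1 = 0.166131
  f_2 = 0.0832184
  f_3 = 0.000642736
Unnormalised posteriors:
  P(Z=1)·f_1 = 0.29 × 0.166131 = 0.0481781
  P(Z=2)·f_2 = 0.29 × 0.0832184 = 0.0241333
  P(Z=3)·f_3 = 0.42 × 0.000642736 = 0.000269949
Evidence: 0.0481781 + 0.0241333 + 0.000269949 = 0.0725814
Responsibility of State 1: 0.0481781 / 0.0725814 ≈ 0.664

0.664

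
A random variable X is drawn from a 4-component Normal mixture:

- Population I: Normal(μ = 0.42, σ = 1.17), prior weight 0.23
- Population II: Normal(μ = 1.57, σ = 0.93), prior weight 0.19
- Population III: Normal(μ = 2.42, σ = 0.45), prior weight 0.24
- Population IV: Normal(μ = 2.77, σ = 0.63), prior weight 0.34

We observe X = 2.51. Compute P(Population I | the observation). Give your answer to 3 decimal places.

0.034

By Bayes' theorem, P(k | x) = π_k f_k(x) / Σ_j π_j f_j(x).
Evaluate each component's likelihood at the observed value:
  p_I = (1/(1.17·√(2π)))·exp(−(2.51−0.42)²/(2·1.17²)) = 0.340976·exp(-1.59548) = 0.0691539
  p_II = (1/(0.93·√(2π)))·exp(−(2.51−1.57)²/(2·0.93²)) = 0.428970·exp(-0.51081) = 0.257386
  p_III = (1/(0.45·√(2π)))·exp(−(2.51−2.42)²/(2·0.45²)) = 0.886538·exp(-0.02000) = 0.868984
  p_IV = (1/(0.63·√(2π)))·exp(−(2.51−2.77)²/(2·0.63²)) = 0.633242·exp(-0.08516) = 0.581547
Prior × likelihood for each component:
  π_I·p_I = 0.23 × 0.0691539 = 0.0159054
  π_II·p_II = 0.19 × 0.257386 = 0.0489033
  π_III·p_III = 0.24 × 0.868984 = 0.208556
  π_IV·p_IV = 0.34 × 0.581547 = 0.197726
Denominator: 0.0159054 + 0.0489033 + 0.208556 + 0.197726 = 0.471091
Responsibility of Population I: 0.0159054 / 0.471091 ≈ 0.034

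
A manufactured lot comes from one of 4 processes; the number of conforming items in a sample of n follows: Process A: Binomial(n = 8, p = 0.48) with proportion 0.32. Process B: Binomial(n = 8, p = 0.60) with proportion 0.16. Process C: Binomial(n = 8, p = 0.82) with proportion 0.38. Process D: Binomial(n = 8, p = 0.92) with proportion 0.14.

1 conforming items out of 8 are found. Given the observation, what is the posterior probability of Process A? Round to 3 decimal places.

Apply Bayes' rule: the posterior for each component is proportional to its prior times its likelihood at x.
Evaluate each component's likelihood at the observed value:
  p_A = C(8,1)·0.48^1·0.52^7 = 8·0.48·0.0102807 = 0.039478
  p_B = C(8,1)·0.60^1·0.40^7 = 8·0.6·0.0016384 = 0.00786432
  p_C = C(8,1)·0.82^1·0.18^7 = 8·0.82·6.1222e-06 = 4.01616e-05
  p_D = C(8,1)·0.92^1·0.08^7 = 8·0.92·2.09715e-08 = 1.5435e-07
Multiply by the mixture weights:
  w_A·p_A = 0.32 × 0.039478 = 0.0126329
  w_B·p_B = 0.16 × 0.00786432 = 0.00125829
  w_C·p_C = 0.38 × 4.01616e-05 = 1.52614e-05
  w_D·p_D = 0.14 × 1.5435e-07 = 2.16091e-08
Normaliser: 0.0126329 + 0.00125829 + 1.52614e-05 + 2.16091e-08 = 0.0139065
Responsibility of Process A: 0.0126329 / 0.0139065 ≈ 0.908

0.908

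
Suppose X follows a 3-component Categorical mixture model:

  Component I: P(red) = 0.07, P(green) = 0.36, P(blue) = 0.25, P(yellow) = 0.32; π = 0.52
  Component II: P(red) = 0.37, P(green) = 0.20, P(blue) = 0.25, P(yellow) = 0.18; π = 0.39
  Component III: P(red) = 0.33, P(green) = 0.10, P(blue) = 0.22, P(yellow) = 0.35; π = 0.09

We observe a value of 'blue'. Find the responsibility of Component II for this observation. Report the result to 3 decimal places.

Posterior ∝ prior × likelihood, so P(k | x) ∝ π_k f_k(x); normalise over all components.
Categorical probabilities:
  L_I = 0.25
  L_II = 0.25
  L_III = 0.22
Multiply by the mixture weights:
  π_I·L_I = 0.52 × 0.25 = 0.13
  π_II·L_II = 0.39 × 0.25 = 0.0975
  π_III·L_III = 0.09 × 0.22 = 0.0198
Normaliser: 0.13 + 0.0975 + 0.0198 = 0.2473
Responsibility of Component II: 0.0975 / 0.2473 ≈ 0.394

0.394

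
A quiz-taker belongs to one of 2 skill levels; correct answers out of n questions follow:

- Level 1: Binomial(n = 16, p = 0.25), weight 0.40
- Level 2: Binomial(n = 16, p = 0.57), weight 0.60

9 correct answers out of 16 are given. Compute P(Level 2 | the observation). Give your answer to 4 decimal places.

0.9807

Apply Bayes' rule: the posterior for each component is proportional to its prior times its likelihood at x.
Binomial probabilities:
  f_1 = 0.00582526
  f_2 = 0.197505
Multiply by the mixture weights:
  π_1·f_1 = 0.40 × 0.00582526 = 0.0023301
  π_2·f_2 = 0.60 × 0.197505 = 0.118503
Marginal: 0.0023301 + 0.118503 = 0.120833
So the posterior for Level 2 is 0.118503 / 0.120833 ≈ 0.9807.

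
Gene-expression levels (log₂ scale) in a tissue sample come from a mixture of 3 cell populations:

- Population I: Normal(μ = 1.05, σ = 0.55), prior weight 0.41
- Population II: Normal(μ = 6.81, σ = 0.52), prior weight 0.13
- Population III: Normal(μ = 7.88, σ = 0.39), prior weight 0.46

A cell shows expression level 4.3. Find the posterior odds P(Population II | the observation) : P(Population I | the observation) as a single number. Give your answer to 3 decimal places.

111.782

Posterior odds = (w_i f_i(x)) / (w_j f_j(x)); the normalising sum cancels.
Normal densities:
  p_I = (1/(0.55·√(2π)))·exp(−(4.3−1.05)²/(2·0.55²)) = 0.725350·exp(-17.45868) = 1.89819e-08
  p_II = (1/(0.52·√(2π)))·exp(−(4.3−6.81)²/(2·0.52²)) = 0.767197·exp(-11.64959) = 6.69195e-06
  p_III = (1/(0.39·√(2π)))·exp(−(4.3−7.88)²/(2·0.39²)) = 1.022929·exp(-42.13149) = 5.15669e-19
Posterior odds = (w_II·p_II) / (w_I·p_I) = (0.13·6.69195e-06) / (0.41·1.89819e-08) = 8.69953e-07 / 7.78258e-09 ≈ 111.782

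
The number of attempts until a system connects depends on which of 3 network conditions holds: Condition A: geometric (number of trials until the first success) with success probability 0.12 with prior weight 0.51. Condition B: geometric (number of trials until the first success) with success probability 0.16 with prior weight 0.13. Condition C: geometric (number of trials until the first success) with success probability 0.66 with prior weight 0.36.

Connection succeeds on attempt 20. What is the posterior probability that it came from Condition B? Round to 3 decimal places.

P(component k | x) = π_k·f_k(x) / marginal(x), where marginal(x) = Σ_j π_j·f_j(x).
Evaluate each component's likelihood at the observed value:
  p_A = 0.12·(1−0.12)^19 = 0.12·0.0881395 = 0.0105767
  p_B = 0.16·(1−0.16)^19 = 0.16·0.0364172 = 0.00582675
  p_C = 0.66·(1−0.66)^19 = 0.66·1.25343e-09 = 8.27263e-10
Unnormalised posteriors:
  π_A·p_A = 0.51 × 0.0105767 = 0.00539414
  π_B·p_B = 0.13 × 0.00582675 = 0.000757478
  π_C·p_C = 0.36 × 8.27263e-10 = 2.97815e-10
Denominator: 0.00539414 + 0.000757478 + 2.97815e-10 = 0.00615162
So the posterior for Condition B is 0.000757478 / 0.00615162 ≈ 0.123.

0.123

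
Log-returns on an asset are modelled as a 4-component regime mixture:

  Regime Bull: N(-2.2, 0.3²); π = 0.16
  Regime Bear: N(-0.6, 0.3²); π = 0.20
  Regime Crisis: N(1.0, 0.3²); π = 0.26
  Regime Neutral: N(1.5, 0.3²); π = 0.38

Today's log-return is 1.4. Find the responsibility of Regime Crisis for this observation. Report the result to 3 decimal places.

The responsibility of component k is P(Z=k) f_k(x) divided by Σ_j P(Z=j) f_j(x).
Evaluate each component's likelihood at the observed value:
  p_Bull = (1/(0.3·√(2π)))·exp(−(1.4−-2.2)²/(2·0.3²)) = 1.329808·exp(-72.00000) = 7.15461e-32
  p_Bear = (1/(0.3·√(2π)))·exp(−(1.4−-0.6)²/(2·0.3²)) = 1.329808·exp(-22.22222) = 2.9703e-10
  p_Crisis = (1/(0.3·√(2π)))·exp(−(1.4−1.0)²/(2·0.3²)) = 1.329808·exp(-0.88889) = 0.5467
  p_Neutral = (1/(0.3·√(2π)))·exp(−(1.4−1.5)²/(2·0.3²)) = 1.329808·exp(-0.05556) = 1.25794
Multiply by the mixture weights:
  P(Z=Bull)·p_Bull = 0.16 × 7.15461e-32 = 1.14474e-32
  P(Z=Bear)·p_Bear = 0.20 × 2.9703e-10 = 5.9406e-11
  P(Z=Crisis)·p_Crisis = 0.26 × 0.5467 = 0.142142
  P(Z=Neutral)·p_Neutral = 0.38 × 1.25794 = 0.478019
Evidence: 1.14474e-32 + 5.9406e-11 + 0.142142 + 0.478019 = 0.620161
So the posterior for Regime Crisis is 0.142142 / 0.620161 ≈ 0.229.

0.229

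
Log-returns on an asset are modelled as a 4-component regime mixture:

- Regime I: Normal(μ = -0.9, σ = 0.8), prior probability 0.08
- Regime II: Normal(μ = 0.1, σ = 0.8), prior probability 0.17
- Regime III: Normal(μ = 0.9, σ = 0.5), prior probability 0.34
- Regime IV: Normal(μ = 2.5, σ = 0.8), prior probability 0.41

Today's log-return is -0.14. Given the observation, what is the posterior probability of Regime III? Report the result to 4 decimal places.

Apply Bayes' rule: the posterior for each component is proportional to its prior times its likelihood at x.
Evaluate each component's likelihood at the observed value:
  f_I = (1/(0.8·√(2π)))·exp(−(-0.14−-0.9)²/(2·0.8²)) = 0.498678·exp(-0.45125) = 0.317574
  f_II = (1/(0.8·√(2π)))·exp(−(-0.14−0.1)²/(2·0.8²)) = 0.498678·exp(-0.04500) = 0.476735
  f_III = (1/(0.5·√(2π)))·exp(−(-0.14−0.9)²/(2·0.5²)) = 0.797885·exp(-2.16320) = 0.0917222
  f_IV = (1/(0.8·√(2π)))·exp(−(-0.14−2.5)²/(2·0.8²)) = 0.498678·exp(-5.44500) = 0.00215321
Prior × likelihood for each component:
  P(Z=I)·f_I = 0.08 × 0.317574 = 0.0254059
  P(Z=II)·f_II = 0.17 × 0.476735 = 0.0810449
  P(Z=III)·f_III = 0.34 × 0.0917222 = 0.0311855
  P(Z=IV)·f_IV = 0.41 × 0.00215321 = 0.000882817
Sum: 0.0254059 + 0.0810449 + 0.0311855 + 0.000882817 = 0.138519
Responsibility of Regime III: 0.0311855 / 0.138519 ≈ 0.2251

0.2251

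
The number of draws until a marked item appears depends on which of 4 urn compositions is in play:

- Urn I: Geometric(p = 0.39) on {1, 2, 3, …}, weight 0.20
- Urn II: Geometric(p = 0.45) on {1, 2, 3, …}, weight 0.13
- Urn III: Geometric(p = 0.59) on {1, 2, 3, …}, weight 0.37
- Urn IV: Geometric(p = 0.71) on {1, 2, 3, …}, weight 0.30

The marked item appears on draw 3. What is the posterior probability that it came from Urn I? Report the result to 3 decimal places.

0.286

By Bayes' theorem, P(k | x) = π_k f_k(x) / Σ_j π_j f_j(x).
Component likelihoods at x = 3:
  p_I = 0.39·(1−0.39)^2 = 0.39·0.3721 = 0.145119
  p_II = 0.45·(1−0.45)^2 = 0.45·0.3025 = 0.136125
  p_III = 0.59·(1−0.59)^2 = 0.59·0.1681 = 0.099179
  p_IV = 0.71·(1−0.71)^2 = 0.71·0.0841 = 0.059711
Prior × likelihood for each component:
  π_I·p_I = 0.20 × 0.145119 = 0.0290238
  π_II·p_II = 0.13 × 0.136125 = 0.0176963
  π_III·p_III = 0.37 × 0.099179 = 0.0366962
  π_IV·p_IV = 0.30 × 0.059711 = 0.0179133
Evidence: 0.0290238 + 0.0176963 + 0.0366962 + 0.0179133 = 0.10133
P(Urn I | 3) ≈ 0.286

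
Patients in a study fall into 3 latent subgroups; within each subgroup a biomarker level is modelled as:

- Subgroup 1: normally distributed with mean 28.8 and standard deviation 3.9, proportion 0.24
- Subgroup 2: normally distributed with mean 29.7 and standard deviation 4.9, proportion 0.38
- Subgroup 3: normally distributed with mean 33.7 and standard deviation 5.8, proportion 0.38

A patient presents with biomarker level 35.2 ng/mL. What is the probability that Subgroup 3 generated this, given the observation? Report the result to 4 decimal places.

P(component k | x) = P(Z=k)·f_k(x) / marginal(x), where marginal(x) = Σ_j P(Z=j)·f_j(x).
Normal densities:
  L_1 = (1/(3.9·√(2π)))·exp(−(35.2−28.8)²/(2·3.9²)) = 0.102293·exp(-1.34648) = 0.0266119
  L_2 = (1/(4.9·√(2π)))·exp(−(35.2−29.7)²/(2·4.9²)) = 0.081417·exp(-0.62995) = 0.0433643
  L_3 = (1/(5.8·√(2π)))·exp(−(35.2−33.7)²/(2·5.8²)) = 0.068783·exp(-0.03344) = 0.0665209
Unnormalised posteriors:
  P(Z=1)·L_1 = 0.24 × 0.0266119 = 0.00638685
  P(Z=2)·L_2 = 0.38 × 0.0433643 = 0.0164784
  P(Z=3)·L_3 = 0.38 × 0.0665209 = 0.0252779
Marginal: 0.00638685 + 0.0164784 + 0.0252779 = 0.0481432
So the posterior for Subgroup 3 is 0.0252779 / 0.0481432 ≈ 0.5251.

0.5251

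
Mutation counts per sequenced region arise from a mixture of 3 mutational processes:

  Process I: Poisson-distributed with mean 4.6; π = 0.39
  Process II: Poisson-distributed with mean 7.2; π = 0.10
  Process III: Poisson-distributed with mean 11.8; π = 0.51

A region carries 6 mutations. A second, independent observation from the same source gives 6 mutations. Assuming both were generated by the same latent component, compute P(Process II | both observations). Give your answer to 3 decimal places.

0.224

P(component k | x) = P(Z=k)·f_k(x) / marginal(x), where marginal(x) = Σ_j P(Z=j)·f_j(x).
Since both observations come from the same component, the likelihood for component k is f_k(x₁)·f_k(x₂).
  p_I = [e^(−4.6)·4.6^6/6! = 0.13227] × [0.13227] = 0.0174952
  p_II = [e^(−7.2)·7.2^6/6! = 0.144458] × [0.144458] = 0.0208682
  p_III = [e^(−11.8)·11.8^6/6! = 0.0281374] × [0.0281374] = 0.000791716
Multiply by the mixture weights:
  P(Z=I)·p_I = 0.39 × 0.0174952 = 0.00682314
  P(Z=II)·p_II = 0.10 × 0.0208682 = 0.00208682
  P(Z=III)·p_III = 0.51 × 0.000791716 = 0.000403775
Denominator: 0.00682314 + 0.00208682 + 0.000403775 = 0.00931373
So the posterior for Process II is 0.00208682 / 0.00931373 ≈ 0.224.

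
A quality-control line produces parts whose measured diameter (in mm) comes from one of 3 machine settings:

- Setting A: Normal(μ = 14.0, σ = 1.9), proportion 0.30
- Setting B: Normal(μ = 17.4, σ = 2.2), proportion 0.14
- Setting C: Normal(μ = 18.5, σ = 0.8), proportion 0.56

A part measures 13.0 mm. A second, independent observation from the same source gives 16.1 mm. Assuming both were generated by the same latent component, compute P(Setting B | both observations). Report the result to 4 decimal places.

0.0772

P(component k | x) = w_k·f_k(x) / marginal(x), where marginal(x) = Σ_j w_j·f_j(x).
Since both observations come from the same component, the likelihood for component k is f_k(x₁)·f_k(x₂).
  p_A = [(1/(1.9·√(2π)))·exp(−(13.0−14.0)²/(2·1.9²)) = 0.209970·exp(-0.13850) = 0.182812] × [0.113996] = 0.0208398
  p_B = [(1/(2.2·√(2π)))·exp(−(13.0−17.4)²/(2·2.2²)) = 0.181337·exp(-2.00000) = 0.0245413] × [0.152288] = 0.00373735
  p_C = [(1/(0.8·√(2π)))·exp(−(13.0−18.5)²/(2·0.8²)) = 0.498678·exp(-23.63281) = 2.71782e-11] × [0.00553981] = 1.50562e-13
Weight by the priors:
  w_A·p_A = 0.30 × 0.0208398 = 0.00625193
  w_B·p_B = 0.14 × 0.00373735 = 0.000523229
  w_C·p_C = 0.56 × 1.50562e-13 = 8.43146e-14
Evidence: 0.00625193 + 0.000523229 + 8.43146e-14 = 0.00677516
Responsibility of Setting B: 0.000523229 / 0.00677516 ≈ 0.0772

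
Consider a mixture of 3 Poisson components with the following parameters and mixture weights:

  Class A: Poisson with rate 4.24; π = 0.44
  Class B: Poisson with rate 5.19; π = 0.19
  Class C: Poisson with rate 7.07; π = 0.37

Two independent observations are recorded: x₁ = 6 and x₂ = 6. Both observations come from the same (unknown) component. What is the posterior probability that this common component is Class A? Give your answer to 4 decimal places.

Apply Bayes' rule: the posterior for each component is proportional to its prior times its likelihood at x.
Since both observations come from the same component, the likelihood for component k is f_k(x₁)·f_k(x₂).
  L_A = [0.116266] × [0.116266] = 0.0135179
  L_B = [0.151246] × [0.151246] = 0.0228753
  L_C = [0.147476] × [0.147476] = 0.0217492
Unnormalised posteriors:
  w_A·L_A = 0.44 × 0.0135179 = 0.00594786
  w_B·L_B = 0.19 × 0.0228753 = 0.0043463
  w_C·L_C = 0.37 × 0.0217492 = 0.00804722
Sum: 0.00594786 + 0.0043463 + 0.00804722 = 0.0183414
P(Class A | x) ≈ 0.3243

0.3243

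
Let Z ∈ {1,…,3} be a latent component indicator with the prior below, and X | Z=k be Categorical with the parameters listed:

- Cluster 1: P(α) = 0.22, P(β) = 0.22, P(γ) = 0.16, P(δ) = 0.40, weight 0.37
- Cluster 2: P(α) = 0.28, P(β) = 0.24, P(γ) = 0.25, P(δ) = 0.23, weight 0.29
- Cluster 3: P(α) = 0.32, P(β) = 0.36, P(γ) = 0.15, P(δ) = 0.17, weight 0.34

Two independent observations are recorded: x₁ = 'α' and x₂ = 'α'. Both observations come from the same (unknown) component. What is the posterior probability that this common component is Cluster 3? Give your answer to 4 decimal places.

0.4614

Posterior ∝ prior × likelihood, so P(k | x) ∝ π_k f_k(x); normalise over all components.
Since both observations come from the same component, the likelihood for component k is f_k(x₁)·f_k(x₂).
  f_1 = [P(α | comp) = 0.22] × [0.22] = 0.0484
  f_2 = [P(α | comp) = 0.28] × [0.28] = 0.0784
  f_3 = [P(α | comp) = 0.32] × [0.32] = 0.1024
Weight by the priors:
  π_1·f_1 = 0.37 × 0.0484 = 0.017908
  π_2·f_2 = 0.29 × 0.0784 = 0.022736
  π_3·f_3 = 0.34 × 0.1024 = 0.034816
Sum: 0.017908 + 0.022736 + 0.034816 = 0.07546
P(Cluster 3 | x₁,x₂) ≈ 0.4614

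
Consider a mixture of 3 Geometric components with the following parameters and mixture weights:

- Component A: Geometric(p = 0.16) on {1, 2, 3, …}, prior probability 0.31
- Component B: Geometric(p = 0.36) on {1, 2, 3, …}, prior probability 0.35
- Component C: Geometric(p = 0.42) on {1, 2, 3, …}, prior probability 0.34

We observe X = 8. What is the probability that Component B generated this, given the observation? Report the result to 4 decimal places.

The responsibility of component k is P(Z=k) f_k(x) divided by Σ_j P(Z=j) f_j(x).
Geometric probabilities:
  L_A = 0.16·(1−0.16)^7 = 0.16·0.29509 = 0.0472145
  L_B = 0.36·(1−0.36)^7 = 0.36·0.0439805 = 0.015833
  L_C = 0.42·(1−0.42)^7 = 0.42·0.0220798 = 0.00927353
Unnormalised posteriors:
  P(Z=A)·L_A = 0.31 × 0.0472145 = 0.0146365
  P(Z=B)·L_B = 0.35 × 0.015833 = 0.00554154
  P(Z=C)·L_C = 0.34 × 0.00927353 = 0.003153
Marginal: 0.0146365 + 0.00554154 + 0.003153 = 0.023331
So the posterior for Component B is 0.00554154 / 0.023331 ≈ 0.2375.

0.2375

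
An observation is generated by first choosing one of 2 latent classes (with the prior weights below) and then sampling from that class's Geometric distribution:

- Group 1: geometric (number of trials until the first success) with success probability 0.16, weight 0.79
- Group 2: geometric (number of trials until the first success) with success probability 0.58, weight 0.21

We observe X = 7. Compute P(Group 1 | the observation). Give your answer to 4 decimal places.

0.9852

By Bayes' theorem, P(k | x) = w_k f_k(x) / Σ_j w_j f_j(x).
Evaluate each component's likelihood at the observed value:
  f_1 = 0.16·(1−0.16)^6 = 0.16·0.351298 = 0.0562077
  f_2 = 0.58·(1−0.58)^6 = 0.58·0.00548903 = 0.00318364
Unnormalised posteriors:
  w_1·f_1 = 0.79 × 0.0562077 = 0.0444041
  w_2·f_2 = 0.21 × 0.00318364 = 0.000668564
Marginal: 0.0444041 + 0.000668564 = 0.0450726
Responsibility of Group 1: 0.0444041 / 0.0450726 ≈ 0.9852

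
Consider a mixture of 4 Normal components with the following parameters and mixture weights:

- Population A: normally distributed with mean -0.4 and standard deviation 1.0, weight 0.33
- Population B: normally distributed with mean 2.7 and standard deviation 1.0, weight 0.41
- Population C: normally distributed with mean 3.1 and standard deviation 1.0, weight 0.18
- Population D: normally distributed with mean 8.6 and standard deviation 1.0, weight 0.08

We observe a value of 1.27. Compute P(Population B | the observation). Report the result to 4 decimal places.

Posterior ∝ prior × likelihood, so P(k | x) ∝ π_k f_k(x); normalise over all components.
Component likelihoods at x = 1.27:
  L_A = 0.0989255
  L_B = 0.143505
  L_C = 0.0747663
  L_D = 8.58673e-13
Unnormalised posteriors:
  π_A·L_A = 0.33 × 0.0989255 = 0.0326454
  π_B·L_B = 0.41 × 0.143505 = 0.0588369
  π_C·L_C = 0.18 × 0.0747663 = 0.0134579
  π_D·L_D = 0.08 × 8.58673e-13 = 6.86938e-14
Denominator: 0.0326454 + 0.0588369 + 0.0134579 + 6.86938e-14 = 0.10494
P(Population B | data) = 0.0588369 / 0.10494 ≈ 0.5607

0.5607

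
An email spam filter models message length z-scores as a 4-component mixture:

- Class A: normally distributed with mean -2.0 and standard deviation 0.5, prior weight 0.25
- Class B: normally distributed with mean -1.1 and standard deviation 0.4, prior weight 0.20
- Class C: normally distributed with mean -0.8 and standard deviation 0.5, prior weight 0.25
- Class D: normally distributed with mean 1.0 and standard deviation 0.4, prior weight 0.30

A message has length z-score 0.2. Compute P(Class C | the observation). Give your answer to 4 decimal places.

Apply Bayes' rule: the posterior for each component is proportional to its prior times its likelihood at x.
Evaluate each component's likelihood at the observed value:
  p_A = (1/(0.5·√(2π)))·exp(−(0.2−-2.0)²/(2·0.5²)) = 0.797885·exp(-9.68000) = 4.98849e-05
  p_B = (1/(0.4·√(2π)))·exp(−(0.2−-1.1)²/(2·0.4²)) = 0.997356·exp(-5.28125) = 0.00507262
  p_C = (1/(0.5·√(2π)))·exp(−(0.2−-0.8)²/(2·0.5²)) = 0.797885·exp(-2.00000) = 0.107982
  p_D = (1/(0.4·√(2π)))·exp(−(0.2−1.0)²/(2·0.4²)) = 0.997356·exp(-2.00000) = 0.134977
Prior × likelihood for each component:
  w_A·p_A = 0.25 × 4.98849e-05 = 1.24712e-05
  w_B·p_B = 0.20 × 0.00507262 = 0.00101452
  w_C·p_C = 0.25 × 0.107982 = 0.0269955
  w_D·p_D = 0.30 × 0.134977 = 0.0404932
Denominator: 1.24712e-05 + 0.00101452 + 0.0269955 + 0.0404932 = 0.0685157
So the posterior for Class C is 0.0269955 / 0.0685157 ≈ 0.3940.

0.3940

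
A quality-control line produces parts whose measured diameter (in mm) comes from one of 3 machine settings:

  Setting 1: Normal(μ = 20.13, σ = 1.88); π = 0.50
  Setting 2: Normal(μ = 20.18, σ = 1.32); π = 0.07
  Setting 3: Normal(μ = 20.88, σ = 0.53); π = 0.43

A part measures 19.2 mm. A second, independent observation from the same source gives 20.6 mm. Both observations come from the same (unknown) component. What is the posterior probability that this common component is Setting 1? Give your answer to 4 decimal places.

Apply Bayes' rule: the posterior for each component is proportional to its prior times its likelihood at x.
Since both observations come from the same component, the likelihood for component k is f_k(x₁)·f_k(x₂).
  f_1 = [(1/(1.88·√(2π)))·exp(−(19.2−20.13)²/(2·1.88²)) = 0.212203·exp(-0.12235) = 0.187765] × [0.205675] = 0.0386184
  f_2 = [(1/(1.32·√(2π)))·exp(−(19.2−20.18)²/(2·1.32²)) = 0.302229·exp(-0.27560) = 0.229428] × [0.287311] = 0.0659171
  f_3 = [(1/(0.53·√(2π)))·exp(−(19.2−20.88)²/(2·0.53²)) = 0.752721·exp(-5.02385) = 0.00495226] × [0.654678] = 0.00324213
Unnormalised posteriors:
  π_1·f_1 = 0.50 × 0.0386184 = 0.0193092
  π_2·f_2 = 0.07 × 0.0659171 = 0.0046142
  π_3·f_3 = 0.43 × 0.00324213 = 0.00139412
Denominator: 0.0193092 + 0.0046142 + 0.00139412 = 0.0253175
So the posterior for Setting 1 is 0.0193092 / 0.0253175 ≈ 0.7627.

0.7627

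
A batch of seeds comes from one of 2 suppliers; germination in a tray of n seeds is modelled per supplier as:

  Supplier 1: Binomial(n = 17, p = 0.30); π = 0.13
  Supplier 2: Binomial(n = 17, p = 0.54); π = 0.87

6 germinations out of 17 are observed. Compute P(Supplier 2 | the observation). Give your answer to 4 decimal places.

By Bayes' theorem, P(k | x) = w_k f_k(x) / Σ_j w_j f_j(x).
Evaluate each component's likelihood at the observed value:
  L_1 = C(17,6)·0.30^6·0.70^11 = 12376·0.000729·0.0197733 = 0.178396
  L_2 = C(17,6)·0.54^6·0.46^11 = 12376·0.0247949·0.000195135 = 0.0598796
Weight by the priors:
  w_1·L_1 = 0.13 × 0.178396 = 0.0231915
  w_2·L_2 = 0.87 × 0.0598796 = 0.0520953
Denominator: 0.0231915 + 0.0520953 = 0.0752868
Responsibility of Supplier 2: 0.0520953 / 0.0752868 ≈ 0.6920

0.6920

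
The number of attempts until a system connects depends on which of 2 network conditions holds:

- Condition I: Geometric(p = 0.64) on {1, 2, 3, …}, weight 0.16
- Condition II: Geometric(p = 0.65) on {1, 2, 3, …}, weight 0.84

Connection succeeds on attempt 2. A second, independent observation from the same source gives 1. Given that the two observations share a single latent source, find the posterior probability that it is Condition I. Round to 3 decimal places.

P(component k | x) = P(Z=k)·f_k(x) / marginal(x), where marginal(x) = Σ_j P(Z=j)·f_j(x).
Since both observations come from the same component, the likelihood for component k is f_k(x₁)·f_k(x₂).
  f_I = [0.64·(1−0.64)^1 = 0.64·0.36 = 0.2304] × [0.64] = 0.147456
  f_II = [0.65·(1−0.65)^1 = 0.65·0.35 = 0.2275] × [0.65] = 0.147875
Prior × likelihood for each component:
  P(Z=I)·f_I = 0.16 × 0.147456 = 0.023593
  P(Z=II)·f_II = 0.84 × 0.147875 = 0.124215
Marginal: 0.023593 + 0.124215 = 0.147808
P(Condition I | x) = 0.023593 / 0.147808 ≈ 0.160

0.160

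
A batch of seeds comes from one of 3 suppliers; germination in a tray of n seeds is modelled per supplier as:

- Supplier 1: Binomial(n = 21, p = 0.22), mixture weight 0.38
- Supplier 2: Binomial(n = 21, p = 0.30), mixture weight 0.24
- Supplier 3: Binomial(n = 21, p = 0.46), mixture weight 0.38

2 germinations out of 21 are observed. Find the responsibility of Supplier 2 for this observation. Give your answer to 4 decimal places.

0.1302

Posterior ∝ prior × likelihood, so P(k | x) ∝ π_k f_k(x); normalise over all components.
Evaluate each component's likelihood at the observed value:
  f_1 = 0.0905445
  f_2 = 0.0215439
  f_3 = 0.000365777
Weight by the priors:
  π_1·f_1 = 0.38 × 0.0905445 = 0.0344069
  π_2·f_2 = 0.24 × 0.0215439 = 0.00517054
  π_3·f_3 = 0.38 × 0.000365777 = 0.000138995
Evidence: 0.0344069 + 0.00517054 + 0.000138995 = 0.0397164
So the posterior for Supplier 2 is 0.00517054 / 0.0397164 ≈ 0.1302.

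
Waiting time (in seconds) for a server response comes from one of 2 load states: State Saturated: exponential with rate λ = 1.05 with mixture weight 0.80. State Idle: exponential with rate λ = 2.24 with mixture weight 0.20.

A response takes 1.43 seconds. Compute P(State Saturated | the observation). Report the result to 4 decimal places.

0.9114

By Bayes' theorem, P(k | x) = π_k f_k(x) / Σ_j π_j f_j(x).
Evaluate each component's likelihood at the observed value:
  L_Saturated = 0.233936
  L_Idle = 0.0910156
Weight by the priors:
  π_Saturated·L_Saturated = 0.80 × 0.233936 = 0.187148
  π_Idle·L_Idle = 0.20 × 0.0910156 = 0.0182031
Sum: 0.187148 + 0.0182031 = 0.205352
Responsibility of State Saturated: 0.187148 / 0.205352 ≈ 0.9114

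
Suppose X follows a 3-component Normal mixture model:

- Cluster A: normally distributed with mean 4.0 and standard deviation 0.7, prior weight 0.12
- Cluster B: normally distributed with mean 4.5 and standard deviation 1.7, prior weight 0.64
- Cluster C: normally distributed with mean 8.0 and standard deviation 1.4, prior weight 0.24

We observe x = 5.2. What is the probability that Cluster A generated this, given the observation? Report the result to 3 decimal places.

The responsibility of component k is P(Z=k) f_k(x) divided by Σ_j P(Z=j) f_j(x).
Normal densities:
  p_A = 0.131119
  p_B = 0.215598
  p_C = 0.038565
Unnormalised posteriors:
  P(Z=A)·p_A = 0.12 × 0.131119 = 0.0157343
  P(Z=B)·p_B = 0.64 × 0.215598 = 0.137982
  P(Z=C)·p_C = 0.24 × 0.038565 = 0.00925559
Normaliser: 0.0157343 + 0.137982 + 0.00925559 = 0.162972
P(Cluster A | 5.2) = 0.0157343 / 0.162972 ≈ 0.097

0.097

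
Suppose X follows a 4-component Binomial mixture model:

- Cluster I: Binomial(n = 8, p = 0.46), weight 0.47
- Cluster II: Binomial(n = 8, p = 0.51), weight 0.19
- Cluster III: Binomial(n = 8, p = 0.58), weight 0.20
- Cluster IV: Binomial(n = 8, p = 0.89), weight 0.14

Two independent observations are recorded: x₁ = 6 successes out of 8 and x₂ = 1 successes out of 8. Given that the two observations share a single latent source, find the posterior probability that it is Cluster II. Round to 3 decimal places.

Posterior ∝ prior × likelihood, so P(k | x) ∝ π_k f_k(x); normalise over all components.
Since both observations come from the same component, the likelihood for component k is f_k(x₁)·f_k(x₂).
  f_I = [0.0773557] × [0.0492724] = 0.00381151
  f_II = [0.118296] × [0.0276715] = 0.00327344
  f_III = [0.188029] × [0.010697] = 0.00201135
  f_IV = [0.168377] × [1.38749e-06] = 2.33621e-07
Unnormalised posteriors:
  π_I·f_I = 0.47 × 0.00381151 = 0.00179141
  π_II·f_II = 0.19 × 0.00327344 = 0.000621953
  π_III·f_III = 0.20 × 0.00201135 = 0.00040227
  π_IV·f_IV = 0.14 × 2.33621e-07 = 3.2707e-08
Evidence: 0.00179141 + 0.000621953 + 0.00040227 + 3.2707e-08 = 0.00281566
So the posterior for Cluster II is 0.000621953 / 0.00281566 ≈ 0.221.

0.221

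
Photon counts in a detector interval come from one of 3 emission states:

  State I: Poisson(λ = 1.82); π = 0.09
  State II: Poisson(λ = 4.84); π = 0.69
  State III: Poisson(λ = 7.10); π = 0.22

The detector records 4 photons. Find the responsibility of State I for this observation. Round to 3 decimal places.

Posterior ∝ prior × likelihood, so P(k | x) ∝ w_k f_k(x); normalise over all components.
Component likelihoods at x = 4 photons:
  L_I = 0.0740727
  L_II = 0.180794
  L_III = 0.0873638
Multiply by the mixture weights:
  w_I·L_I = 0.09 × 0.0740727 = 0.00666655
  w_II·L_II = 0.69 × 0.180794 = 0.124748
  w_III·L_III = 0.22 × 0.0873638 = 0.01922
Evidence: 0.00666655 + 0.124748 + 0.01922 = 0.150635
P(State I | 4 photons) ≈ 0.044

0.044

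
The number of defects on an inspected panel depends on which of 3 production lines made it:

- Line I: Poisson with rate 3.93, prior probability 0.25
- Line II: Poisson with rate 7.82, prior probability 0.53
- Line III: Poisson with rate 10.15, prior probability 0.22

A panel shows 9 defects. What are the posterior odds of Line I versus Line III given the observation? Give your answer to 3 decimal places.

Since P(k|x) ∝ π_k f_k(x), the posterior odds are π_i f_i(x) / (π_j f_j(x)).
Poisson probabilities:
  f_I = 0.0121058
  f_II = 0.121036
  f_III = 0.123124
Posterior odds = (π_I·f_I) / (π_III·f_III) = (0.25·0.0121058) / (0.22·0.123124) = 0.00302644 / 0.0270873 ≈ 0.112

0.112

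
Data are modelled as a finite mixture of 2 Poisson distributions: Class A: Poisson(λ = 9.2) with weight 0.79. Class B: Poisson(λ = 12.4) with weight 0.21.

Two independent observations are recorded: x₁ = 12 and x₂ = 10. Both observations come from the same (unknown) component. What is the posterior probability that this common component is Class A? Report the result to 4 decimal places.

The responsibility of component k is w_k f_k(x) divided by Σ_j w_j f_j(x).
Since both observations come from the same component, the likelihood for component k is f_k(x₁)·f_k(x₂).
  p_A = [e^(−9.2)·9.2^12/12! = 0.0775546] × [0.12095] = 0.00938024
  p_B = [e^(−12.4)·12.4^12/12! = 0.113624] × [0.0975444] = 0.0110834
Unnormalised posteriors:
  w_A·p_A = 0.79 × 0.00938024 = 0.00741039
  w_B·p_B = 0.21 × 0.0110834 = 0.00232752
Evidence: 0.00741039 + 0.00232752 = 0.0097379
Responsibility of Class A: 0.00741039 / 0.0097379 ≈ 0.7610

0.7610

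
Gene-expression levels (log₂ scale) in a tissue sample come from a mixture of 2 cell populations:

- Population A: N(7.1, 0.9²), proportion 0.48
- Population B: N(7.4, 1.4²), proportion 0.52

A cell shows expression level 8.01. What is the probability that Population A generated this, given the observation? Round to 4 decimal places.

By Bayes' theorem, P(k | x) = π_k f_k(x) / Σ_j π_j f_j(x).
Evaluate each component's likelihood at the observed value:
  L_A = (1/(0.9·√(2π)))·exp(−(8.01−7.1)²/(2·0.9²)) = 0.443269·exp(-0.51117) = 0.265869
  L_B = (1/(1.4·√(2π)))·exp(−(8.01−7.4)²/(2·1.4²)) = 0.284959·exp(-0.09492) = 0.259154
Weight by the priors:
  π_A·L_A = 0.48 × 0.265869 = 0.127617
  π_B·L_B = 0.52 × 0.259154 = 0.13476
Evidence: 0.127617 + 0.13476 = 0.262377
Responsibility of Population A: 0.127617 / 0.262377 ≈ 0.4864

0.4864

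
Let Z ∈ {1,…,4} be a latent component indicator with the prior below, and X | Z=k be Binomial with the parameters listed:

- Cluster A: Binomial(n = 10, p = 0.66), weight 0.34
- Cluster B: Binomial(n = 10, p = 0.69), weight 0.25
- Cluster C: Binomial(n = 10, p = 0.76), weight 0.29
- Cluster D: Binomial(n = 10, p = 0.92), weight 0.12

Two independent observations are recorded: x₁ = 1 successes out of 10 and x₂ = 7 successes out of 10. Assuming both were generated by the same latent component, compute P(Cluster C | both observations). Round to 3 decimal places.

Apply Bayes' rule: the posterior for each component is proportional to its prior times its likelihood at x.
Since both observations come from the same component, the likelihood for component k is f_k(x₁)·f_k(x₂).
  p_A = [C(10,1)·0.66^1·0.34^9 = 10·0.66·6.0717e-05 = 0.000400732] × [0.257292] = 0.000103105
  p_B = [C(10,1)·0.69^1·0.31^9 = 10·0.69·2.64396e-05 = 0.000182433] × [0.266201] = 4.8564e-05
  p_C = [C(10,1)·0.76^1·0.24^9 = 10·0.76·2.64181e-06 = 2.00777e-05] × [0.242946] = 4.87781e-06
  p_D = [C(10,1)·0.92^1·0.08^9 = 10·0.92·1.34218e-10 = 1.2348e-09] × [0.0342741] = 4.23218e-11
Unnormalised posteriors:
  w_A·p_A = 0.34 × 0.000103105 = 3.50557e-05
  w_B·p_B = 0.25 × 4.8564e-05 = 1.2141e-05
  w_C·p_C = 0.29 × 4.87781e-06 = 1.41456e-06
  w_D·p_D = 0.12 × 4.23218e-11 = 5.07861e-12
Evidence: 3.50557e-05 + 1.2141e-05 + 1.41456e-06 + 5.07861e-12 = 4.86113e-05
P(Cluster C | x) = 1.41456e-06 / 4.86113e-05 ≈ 0.029

0.029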